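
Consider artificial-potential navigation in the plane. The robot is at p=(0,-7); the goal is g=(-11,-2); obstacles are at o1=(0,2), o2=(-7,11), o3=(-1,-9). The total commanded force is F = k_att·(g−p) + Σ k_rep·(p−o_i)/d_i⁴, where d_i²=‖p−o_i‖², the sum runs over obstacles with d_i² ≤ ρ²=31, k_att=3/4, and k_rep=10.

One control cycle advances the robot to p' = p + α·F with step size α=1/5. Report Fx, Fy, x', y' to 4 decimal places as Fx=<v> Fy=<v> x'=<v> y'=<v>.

Fx=-7.8500 Fy=4.5500 x'=-1.5700 y'=-6.0900

F_att = 3/4·(g−p) = 3/4·(-11,5) = (-8.2500,3.7500)
o1: d²=81 > ρ²=31 → inactive
o2: d²=373 > ρ²=31 → inactive
o3: d²=5 ≤ ρ²=31; F_rep = 10·(1,2)/5² = (0.4000,0.8000)
F = F_att + ΣF_rep = (-7.8500,4.5500)
p' = p + 1/5·F = (-1.5700,-6.0900)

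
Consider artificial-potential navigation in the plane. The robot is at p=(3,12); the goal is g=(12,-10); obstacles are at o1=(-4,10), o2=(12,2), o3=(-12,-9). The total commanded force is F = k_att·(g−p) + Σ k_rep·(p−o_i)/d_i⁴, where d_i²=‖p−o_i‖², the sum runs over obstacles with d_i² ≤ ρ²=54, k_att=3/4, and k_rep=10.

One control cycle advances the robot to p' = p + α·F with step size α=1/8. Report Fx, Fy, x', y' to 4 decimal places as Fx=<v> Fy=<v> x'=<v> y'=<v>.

F_att = 3/4·(g−p) = 3/4·(9,-22) = (6.7500,-16.5000)
o1: d²=53 ≤ ρ²=54; F_rep = 10·(7,2)/53² = (0.0249,0.0071)
o2: d²=181 > ρ²=54 → inactive
o3: d²=666 > ρ²=54 → inactive
F = F_att + ΣF_rep = (6.7749,-16.4929)
p' = p + 1/8·F = (3.8469,9.9384)

Fx=6.7749 Fy=-16.4929 x'=3.8469 y'=9.9384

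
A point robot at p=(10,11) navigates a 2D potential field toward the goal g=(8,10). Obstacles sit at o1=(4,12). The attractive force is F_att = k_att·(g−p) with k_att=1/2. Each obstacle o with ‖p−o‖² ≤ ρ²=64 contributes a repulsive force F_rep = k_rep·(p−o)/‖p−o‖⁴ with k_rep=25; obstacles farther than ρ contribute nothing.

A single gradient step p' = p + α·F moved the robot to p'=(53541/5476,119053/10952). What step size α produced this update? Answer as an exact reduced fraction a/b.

F_att = 1/2·(g−p) = 1/2·(-2,-1) = (-1.0000,-0.5000)
o1: d²=37 ≤ ρ²=64; F_rep = 25·(6,-1)/37² = (0.1096,-0.0183)
F = F_att + ΣF_rep = (-0.8904,-0.5183)
Δp = p'−p = (-0.2226,-0.1296); α = Δx/Fx = (-1219/5476) / (-1219/1369) = 1/4
check: Δy/Fy = (-1419/10952) / (-1419/2738) = 1/4 ✓

α = 1/4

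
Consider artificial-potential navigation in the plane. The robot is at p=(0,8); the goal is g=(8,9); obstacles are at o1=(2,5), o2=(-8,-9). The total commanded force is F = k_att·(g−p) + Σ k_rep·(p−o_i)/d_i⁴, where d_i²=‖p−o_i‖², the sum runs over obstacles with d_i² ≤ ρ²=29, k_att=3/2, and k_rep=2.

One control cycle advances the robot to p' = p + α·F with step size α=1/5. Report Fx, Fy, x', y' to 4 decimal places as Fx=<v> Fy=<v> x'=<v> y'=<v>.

F_att = 3/2·(g−p) = 3/2·(8,1) = (12.0000,1.5000)
o1: d²=13 ≤ ρ²=29; F_rep = 2·(-2,3)/13² = (-0.0237,0.0355)
o2: d²=353 > ρ²=29 → inactive
F = F_att + ΣF_rep = (11.9763,1.5355)
p' = p + 1/5·F = (2.3953,8.3071)

Fx=11.9763 Fy=1.5355 x'=2.3953 y'=8.3071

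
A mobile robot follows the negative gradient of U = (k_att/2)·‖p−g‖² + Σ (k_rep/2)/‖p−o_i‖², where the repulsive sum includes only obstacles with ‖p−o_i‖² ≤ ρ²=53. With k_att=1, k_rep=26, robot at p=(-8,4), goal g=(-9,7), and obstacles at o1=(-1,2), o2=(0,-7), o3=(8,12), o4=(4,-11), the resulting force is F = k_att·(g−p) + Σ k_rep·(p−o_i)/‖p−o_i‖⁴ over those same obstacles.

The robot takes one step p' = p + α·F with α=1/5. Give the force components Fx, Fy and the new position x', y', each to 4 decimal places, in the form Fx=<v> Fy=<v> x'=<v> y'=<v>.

F_att = 1·(g−p) = 1·(-1,3) = (-1.0000,3.0000)
o1: d²=53 ≤ ρ²=53; F_rep = 26·(-7,2)/53² = (-0.0648,0.0185)
o2: d²=185 > ρ²=53 → inactive
o3: d²=320 > ρ²=53 → inactive
o4: d²=369 > ρ²=53 → inactive
F = F_att + ΣF_rep = (-1.0648,3.0185)
p' = p + 1/5·F = (-8.2130,4.6037)

Fx=-1.0648 Fy=3.0185 x'=-8.2130 y'=4.6037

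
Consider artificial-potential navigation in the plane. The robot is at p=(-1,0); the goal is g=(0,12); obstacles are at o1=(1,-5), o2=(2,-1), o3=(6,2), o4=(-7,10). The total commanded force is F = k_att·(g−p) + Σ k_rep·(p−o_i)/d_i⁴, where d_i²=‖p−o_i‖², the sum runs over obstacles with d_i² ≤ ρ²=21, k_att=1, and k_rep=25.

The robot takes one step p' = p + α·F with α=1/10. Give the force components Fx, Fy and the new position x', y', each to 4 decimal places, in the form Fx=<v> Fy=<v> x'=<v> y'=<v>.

Fx=0.2500 Fy=12.2500 x'=-0.9750 y'=1.2250

F_att = 1·(g−p) = 1·(1,12) = (1.0000,12.0000)
o1: d²=29 > ρ²=21 → inactive
o2: d²=10 ≤ ρ²=21; F_rep = 25·(-3,1)/10² = (-0.7500,0.2500)
o3: d²=53 > ρ²=21 → inactive
o4: d²=136 > ρ²=21 → inactive
F = F_att + ΣF_rep = (0.2500,12.2500)
p' = p + 1/10·F = (-0.9750,1.2250)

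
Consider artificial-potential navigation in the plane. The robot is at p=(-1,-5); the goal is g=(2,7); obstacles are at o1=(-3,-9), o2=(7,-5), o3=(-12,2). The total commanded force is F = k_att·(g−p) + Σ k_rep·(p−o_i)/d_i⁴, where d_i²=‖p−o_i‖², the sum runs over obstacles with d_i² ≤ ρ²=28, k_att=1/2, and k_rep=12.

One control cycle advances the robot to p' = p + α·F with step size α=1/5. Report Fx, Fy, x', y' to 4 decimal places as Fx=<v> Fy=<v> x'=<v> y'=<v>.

F_att = 1/2·(g−p) = 1/2·(3,12) = (1.5000,6.0000)
o1: d²=20 ≤ ρ²=28; F_rep = 12·(2,4)/20² = (0.0600,0.1200)
o2: d²=64 > ρ²=28 → inactive
o3: d²=170 > ρ²=28 → inactive
F = F_att + ΣF_rep = (1.5600,6.1200)
p' = p + 1/5·F = (-0.6880,-3.7760)

Fx=1.5600 Fy=6.1200 x'=-0.6880 y'=-3.7760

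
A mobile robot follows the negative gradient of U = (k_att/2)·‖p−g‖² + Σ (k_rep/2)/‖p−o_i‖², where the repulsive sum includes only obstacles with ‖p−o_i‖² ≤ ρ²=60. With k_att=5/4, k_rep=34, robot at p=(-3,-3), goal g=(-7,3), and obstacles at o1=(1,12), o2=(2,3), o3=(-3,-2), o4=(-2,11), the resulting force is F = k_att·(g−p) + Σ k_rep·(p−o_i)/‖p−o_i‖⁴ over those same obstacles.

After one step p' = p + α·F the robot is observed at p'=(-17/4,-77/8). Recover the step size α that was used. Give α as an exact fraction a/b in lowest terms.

α = 1/4

F_att = 5/4·(g−p) = 5/4·(-4,6) = (-5.0000,7.5000)
o1: d²=241 > ρ²=60 → inactive
o2: d²=61 > ρ²=60 → inactive
o3: d²=1 ≤ ρ²=60; F_rep = 34·(0,-1)/1² = (0.0000,-34.0000)
o4: d²=197 > ρ²=60 → inactive
F = F_att + ΣF_rep = (-5.0000,-26.5000)
Δp = p'−p = (-1.2500,-6.6250); α = Δx/Fx = (-5/4) / (-5) = 1/4
check: Δy/Fy = (-53/8) / (-53/2) = 1/4 ✓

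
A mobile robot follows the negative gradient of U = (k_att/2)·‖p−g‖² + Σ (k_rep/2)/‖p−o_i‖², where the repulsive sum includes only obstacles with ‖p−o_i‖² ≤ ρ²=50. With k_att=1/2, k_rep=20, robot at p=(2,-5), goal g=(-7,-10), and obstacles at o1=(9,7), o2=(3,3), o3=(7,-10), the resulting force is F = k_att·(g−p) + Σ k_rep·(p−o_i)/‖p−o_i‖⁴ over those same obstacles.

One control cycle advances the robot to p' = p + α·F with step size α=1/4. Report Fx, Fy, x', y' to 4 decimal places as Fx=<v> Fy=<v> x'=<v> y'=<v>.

Fx=-4.5400 Fy=-2.4600 x'=0.8650 y'=-5.6150

F_att = 1/2·(g−p) = 1/2·(-9,-5) = (-4.5000,-2.5000)
o1: d²=193 > ρ²=50 → inactive
o2: d²=65 > ρ²=50 → inactive
o3: d²=50 ≤ ρ²=50; F_rep = 20·(-5,5)/50² = (-0.0400,0.0400)
F = F_att + ΣF_rep = (-4.5400,-2.4600)
p' = p + 1/4·F = (0.8650,-5.6150)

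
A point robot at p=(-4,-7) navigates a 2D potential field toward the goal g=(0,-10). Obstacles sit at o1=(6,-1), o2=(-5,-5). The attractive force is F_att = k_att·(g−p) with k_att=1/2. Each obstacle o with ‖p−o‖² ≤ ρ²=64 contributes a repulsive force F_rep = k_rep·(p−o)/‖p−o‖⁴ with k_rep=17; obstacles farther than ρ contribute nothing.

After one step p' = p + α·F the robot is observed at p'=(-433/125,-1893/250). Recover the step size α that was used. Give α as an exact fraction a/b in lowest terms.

F_att = 1/2·(g−p) = 1/2·(4,-3) = (2.0000,-1.5000)
o1: d²=136 > ρ²=64 → inactive
o2: d²=5 ≤ ρ²=64; F_rep = 17·(1,-2)/5² = (0.6800,-1.3600)
F = F_att + ΣF_rep = (2.6800,-2.8600)
Δp = p'−p = (0.5360,-0.5720); α = Δx/Fx = (67/125) / (67/25) = 1/5
check: Δy/Fy = (-143/250) / (-143/50) = 1/5 ✓

α = 1/5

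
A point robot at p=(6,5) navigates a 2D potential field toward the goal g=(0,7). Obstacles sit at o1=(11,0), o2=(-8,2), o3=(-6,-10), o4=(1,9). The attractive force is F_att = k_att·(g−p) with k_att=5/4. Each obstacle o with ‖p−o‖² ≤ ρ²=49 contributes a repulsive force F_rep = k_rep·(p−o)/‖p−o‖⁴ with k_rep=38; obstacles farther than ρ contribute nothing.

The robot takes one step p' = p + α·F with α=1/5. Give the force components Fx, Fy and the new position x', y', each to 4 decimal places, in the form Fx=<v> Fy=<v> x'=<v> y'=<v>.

F_att = 5/4·(g−p) = 5/4·(-6,2) = (-7.5000,2.5000)
o1: d²=50 > ρ²=49 → inactive
o2: d²=205 > ρ²=49 → inactive
o3: d²=369 > ρ²=49 → inactive
o4: d²=41 ≤ ρ²=49; F_rep = 38·(5,-4)/41² = (0.1130,-0.0904)
F = F_att + ΣF_rep = (-7.3870,2.4096)
p' = p + 1/5·F = (4.5226,5.4819)

Fx=-7.3870 Fy=2.4096 x'=4.5226 y'=5.4819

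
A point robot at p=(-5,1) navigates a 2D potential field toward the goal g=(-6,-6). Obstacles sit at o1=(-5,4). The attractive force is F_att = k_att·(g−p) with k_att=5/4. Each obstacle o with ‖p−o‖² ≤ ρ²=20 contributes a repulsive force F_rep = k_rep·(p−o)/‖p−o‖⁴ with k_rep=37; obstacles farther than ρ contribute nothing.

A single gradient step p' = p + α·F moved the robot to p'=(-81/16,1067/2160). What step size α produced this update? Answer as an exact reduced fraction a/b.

F_att = 5/4·(g−p) = 5/4·(-1,-7) = (-1.2500,-8.7500)
o1: d²=9 ≤ ρ²=20; F_rep = 37·(0,-3)/9² = (0.0000,-1.3704)
F = F_att + ΣF_rep = (-1.2500,-10.1204)
Δp = p'−p = (-0.0625,-0.5060); α = Δx/Fx = (-1/16) / (-5/4) = 1/20
check: Δy/Fy = (-1093/2160) / (-1093/108) = 1/20 ✓

α = 1/20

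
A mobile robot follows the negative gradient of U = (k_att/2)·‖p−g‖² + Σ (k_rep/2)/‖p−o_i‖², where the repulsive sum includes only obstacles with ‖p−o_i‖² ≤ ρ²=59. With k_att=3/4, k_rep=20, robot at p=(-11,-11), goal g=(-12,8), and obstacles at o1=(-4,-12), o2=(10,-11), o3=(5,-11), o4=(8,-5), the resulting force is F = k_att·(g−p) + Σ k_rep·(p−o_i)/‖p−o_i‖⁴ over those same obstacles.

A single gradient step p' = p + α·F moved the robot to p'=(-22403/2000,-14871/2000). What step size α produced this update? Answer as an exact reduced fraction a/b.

F_att = 3/4·(g−p) = 3/4·(-1,19) = (-0.7500,14.2500)
o1: d²=50 ≤ ρ²=59; F_rep = 20·(-7,1)/50² = (-0.0560,0.0080)
o2: d²=441 > ρ²=59 → inactive
o3: d²=256 > ρ²=59 → inactive
o4: d²=397 > ρ²=59 → inactive
F = F_att + ΣF_rep = (-0.8060,14.2580)
Δp = p'−p = (-0.2015,3.5645); α = Δx/Fx = (-403/2000) / (-403/500) = 1/4
check: Δy/Fy = (7129/2000) / (7129/500) = 1/4 ✓

α = 1/4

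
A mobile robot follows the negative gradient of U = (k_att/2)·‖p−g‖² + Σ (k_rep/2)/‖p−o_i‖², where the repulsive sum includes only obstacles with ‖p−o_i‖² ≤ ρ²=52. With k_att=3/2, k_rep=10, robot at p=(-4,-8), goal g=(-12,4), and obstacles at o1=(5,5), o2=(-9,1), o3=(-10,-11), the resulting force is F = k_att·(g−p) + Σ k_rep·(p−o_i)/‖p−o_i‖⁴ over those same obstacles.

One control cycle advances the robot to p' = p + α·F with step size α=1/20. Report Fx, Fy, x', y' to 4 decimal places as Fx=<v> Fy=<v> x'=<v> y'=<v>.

Fx=-11.9704 Fy=18.0148 x'=-4.5985 y'=-7.0993

F_att = 3/2·(g−p) = 3/2·(-8,12) = (-12.0000,18.0000)
o1: d²=250 > ρ²=52 → inactive
o2: d²=106 > ρ²=52 → inactive
o3: d²=45 ≤ ρ²=52; F_rep = 10·(6,3)/45² = (0.0296,0.0148)
F = F_att + ΣF_rep = (-11.9704,18.0148)
p' = p + 1/20·F = (-4.5985,-7.0993)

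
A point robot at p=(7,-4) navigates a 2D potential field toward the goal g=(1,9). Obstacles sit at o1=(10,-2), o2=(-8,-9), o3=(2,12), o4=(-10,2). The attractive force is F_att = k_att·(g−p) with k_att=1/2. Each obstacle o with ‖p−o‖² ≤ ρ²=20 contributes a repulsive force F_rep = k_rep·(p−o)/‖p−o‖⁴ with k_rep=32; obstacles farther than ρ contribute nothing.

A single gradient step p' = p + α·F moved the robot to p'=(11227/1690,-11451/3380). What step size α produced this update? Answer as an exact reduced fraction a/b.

F_att = 1/2·(g−p) = 1/2·(-6,13) = (-3.0000,6.5000)
o1: d²=13 ≤ ρ²=20; F_rep = 32·(-3,-2)/13² = (-0.5680,-0.3787)
o2: d²=250 > ρ²=20 → inactive
o3: d²=281 > ρ²=20 → inactive
o4: d²=325 > ρ²=20 → inactive
F = F_att + ΣF_rep = (-3.5680,6.1213)
Δp = p'−p = (-0.3568,0.6121); α = Δx/Fx = (-603/1690) / (-603/169) = 1/10
check: Δy/Fy = (2069/3380) / (2069/338) = 1/10 ✓

α = 1/10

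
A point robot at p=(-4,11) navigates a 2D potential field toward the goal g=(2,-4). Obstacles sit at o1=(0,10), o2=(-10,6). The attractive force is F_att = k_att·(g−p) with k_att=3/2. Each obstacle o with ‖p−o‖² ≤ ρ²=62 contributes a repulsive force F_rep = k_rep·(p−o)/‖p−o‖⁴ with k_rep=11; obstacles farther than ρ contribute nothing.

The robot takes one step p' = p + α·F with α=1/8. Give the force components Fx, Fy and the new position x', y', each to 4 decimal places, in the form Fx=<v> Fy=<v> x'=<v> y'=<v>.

Fx=8.8655 Fy=-22.4472 x'=-2.8918 y'=8.1941

F_att = 3/2·(g−p) = 3/2·(6,-15) = (9.0000,-22.5000)
o1: d²=17 ≤ ρ²=62; F_rep = 11·(-4,1)/17² = (-0.1522,0.0381)
o2: d²=61 ≤ ρ²=62; F_rep = 11·(6,5)/61² = (0.0177,0.0148)
F = F_att + ΣF_rep = (8.8655,-22.4472)
p' = p + 1/8·F = (-2.8918,8.1941)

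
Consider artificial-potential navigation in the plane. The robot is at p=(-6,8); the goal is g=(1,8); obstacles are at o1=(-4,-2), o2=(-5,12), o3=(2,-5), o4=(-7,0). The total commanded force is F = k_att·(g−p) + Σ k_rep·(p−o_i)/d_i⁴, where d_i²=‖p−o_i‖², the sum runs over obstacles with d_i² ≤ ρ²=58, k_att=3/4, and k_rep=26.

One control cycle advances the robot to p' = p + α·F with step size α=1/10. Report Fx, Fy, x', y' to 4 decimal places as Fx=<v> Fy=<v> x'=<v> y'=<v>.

F_att = 3/4·(g−p) = 3/4·(7,0) = (5.2500,0.0000)
o1: d²=104 > ρ²=58 → inactive
o2: d²=17 ≤ ρ²=58; F_rep = 26·(-1,-4)/17² = (-0.0900,-0.3599)
o3: d²=233 > ρ²=58 → inactive
o4: d²=65 > ρ²=58 → inactive
F = F_att + ΣF_rep = (5.1600,-0.3599)
p' = p + 1/10·F = (-5.4840,7.9640)

Fx=5.1600 Fy=-0.3599 x'=-5.4840 y'=7.9640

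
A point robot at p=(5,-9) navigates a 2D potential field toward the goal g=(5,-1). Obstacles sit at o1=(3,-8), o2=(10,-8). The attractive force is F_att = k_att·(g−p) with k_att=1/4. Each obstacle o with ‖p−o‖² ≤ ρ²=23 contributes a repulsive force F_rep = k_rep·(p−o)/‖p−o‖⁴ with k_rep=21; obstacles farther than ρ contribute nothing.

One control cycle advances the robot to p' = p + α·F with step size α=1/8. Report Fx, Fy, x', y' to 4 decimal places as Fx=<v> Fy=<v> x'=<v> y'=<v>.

F_att = 1/4·(g−p) = 1/4·(0,8) = (0.0000,2.0000)
o1: d²=5 ≤ ρ²=23; F_rep = 21·(2,-1)/5² = (1.6800,-0.8400)
o2: d²=26 > ρ²=23 → inactive
F = F_att + ΣF_rep = (1.6800,1.1600)
p' = p + 1/8·F = (5.2100,-8.8550)

Fx=1.6800 Fy=1.1600 x'=5.2100 y'=-8.8550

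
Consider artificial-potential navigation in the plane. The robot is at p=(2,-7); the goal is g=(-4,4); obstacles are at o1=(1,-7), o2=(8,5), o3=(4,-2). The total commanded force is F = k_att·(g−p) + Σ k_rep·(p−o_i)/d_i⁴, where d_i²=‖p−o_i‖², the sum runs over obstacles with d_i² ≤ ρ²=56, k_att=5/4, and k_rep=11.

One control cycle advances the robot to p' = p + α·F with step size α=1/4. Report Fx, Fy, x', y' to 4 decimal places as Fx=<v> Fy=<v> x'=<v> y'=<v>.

Fx=3.4738 Fy=13.6846 x'=2.8685 y'=-3.5788

F_att = 5/4·(g−p) = 5/4·(-6,11) = (-7.5000,13.7500)
o1: d²=1 ≤ ρ²=56; F_rep = 11·(1,0)/1² = (11.0000,0.0000)
o2: d²=180 > ρ²=56 → inactive
o3: d²=29 ≤ ρ²=56; F_rep = 11·(-2,-5)/29² = (-0.0262,-0.0654)
F = F_att + ΣF_rep = (3.4738,13.6846)
p' = p + 1/4·F = (2.8685,-3.5788)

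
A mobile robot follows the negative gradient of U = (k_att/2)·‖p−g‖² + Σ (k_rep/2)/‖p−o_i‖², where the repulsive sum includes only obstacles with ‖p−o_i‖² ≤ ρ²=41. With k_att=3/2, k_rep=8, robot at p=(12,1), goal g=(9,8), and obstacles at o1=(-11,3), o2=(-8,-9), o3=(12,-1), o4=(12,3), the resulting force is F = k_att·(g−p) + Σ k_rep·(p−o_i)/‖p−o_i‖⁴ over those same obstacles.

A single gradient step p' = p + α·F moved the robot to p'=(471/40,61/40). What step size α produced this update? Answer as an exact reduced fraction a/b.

α = 1/20

F_att = 3/2·(g−p) = 3/2·(-3,7) = (-4.5000,10.5000)
o1: d²=533 > ρ²=41 → inactive
o2: d²=500 > ρ²=41 → inactive
o3: d²=4 ≤ ρ²=41; F_rep = 8·(0,2)/4² = (0.0000,1.0000)
o4: d²=4 ≤ ρ²=41; F_rep = 8·(0,-2)/4² = (0.0000,-1.0000)
F = F_att + ΣF_rep = (-4.5000,10.5000)
Δp = p'−p = (-0.2250,0.5250); α = Δx/Fx = (-9/40) / (-9/2) = 1/20
check: Δy/Fy = (21/40) / (21/2) = 1/20 ✓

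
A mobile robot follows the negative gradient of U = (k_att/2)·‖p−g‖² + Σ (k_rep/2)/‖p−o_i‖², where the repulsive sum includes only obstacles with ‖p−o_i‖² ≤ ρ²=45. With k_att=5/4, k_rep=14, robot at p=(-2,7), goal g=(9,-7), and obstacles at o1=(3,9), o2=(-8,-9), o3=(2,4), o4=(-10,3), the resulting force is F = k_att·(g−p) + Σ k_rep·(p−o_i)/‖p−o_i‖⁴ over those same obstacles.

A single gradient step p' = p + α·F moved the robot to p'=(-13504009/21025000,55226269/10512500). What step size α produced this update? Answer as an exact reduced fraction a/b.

α = 1/10

F_att = 5/4·(g−p) = 5/4·(11,-14) = (13.7500,-17.5000)
o1: d²=29 ≤ ρ²=45; F_rep = 14·(-5,-2)/29² = (-0.0832,-0.0333)
o2: d²=292 > ρ²=45 → inactive
o3: d²=25 ≤ ρ²=45; F_rep = 14·(-4,3)/25² = (-0.0896,0.0672)
o4: d²=80 > ρ²=45 → inactive
F = F_att + ΣF_rep = (13.5772,-17.4661)
Δp = p'−p = (1.3577,-1.7466); α = Δx/Fx = (28545991/21025000) / (28545991/2102500) = 1/10
check: Δy/Fy = (-18361231/10512500) / (-18361231/1051250) = 1/10 ✓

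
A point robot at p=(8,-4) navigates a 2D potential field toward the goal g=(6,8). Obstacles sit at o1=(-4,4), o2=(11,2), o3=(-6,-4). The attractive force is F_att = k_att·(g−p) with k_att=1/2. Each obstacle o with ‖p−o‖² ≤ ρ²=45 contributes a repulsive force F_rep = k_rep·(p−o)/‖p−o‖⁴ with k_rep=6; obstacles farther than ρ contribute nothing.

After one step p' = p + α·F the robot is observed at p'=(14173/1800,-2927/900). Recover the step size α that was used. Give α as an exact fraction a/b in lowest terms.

α = 1/8

F_att = 1/2·(g−p) = 1/2·(-2,12) = (-1.0000,6.0000)
o1: d²=208 > ρ²=45 → inactive
o2: d²=45 ≤ ρ²=45; F_rep = 6·(-3,-6)/45² = (-0.0089,-0.0178)
o3: d²=196 > ρ²=45 → inactive
F = F_att + ΣF_rep = (-1.0089,5.9822)
Δp = p'−p = (-0.1261,0.7478); α = Δx/Fx = (-227/1800) / (-227/225) = 1/8
check: Δy/Fy = (673/900) / (1346/225) = 1/8 ✓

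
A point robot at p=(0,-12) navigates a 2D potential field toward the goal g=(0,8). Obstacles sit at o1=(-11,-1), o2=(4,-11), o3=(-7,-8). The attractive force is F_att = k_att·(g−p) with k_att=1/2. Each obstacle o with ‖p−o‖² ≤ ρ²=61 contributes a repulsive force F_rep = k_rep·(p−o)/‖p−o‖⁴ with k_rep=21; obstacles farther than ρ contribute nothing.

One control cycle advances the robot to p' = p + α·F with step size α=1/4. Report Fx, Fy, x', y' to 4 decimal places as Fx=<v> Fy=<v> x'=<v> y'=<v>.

Fx=-0.2907 Fy=9.9273 x'=-0.0727 y'=-9.5182

F_att = 1/2·(g−p) = 1/2·(0,20) = (0.0000,10.0000)
o1: d²=242 > ρ²=61 → inactive
o2: d²=17 ≤ ρ²=61; F_rep = 21·(-4,-1)/17² = (-0.2907,-0.0727)
o3: d²=65 > ρ²=61 → inactive
F = F_att + ΣF_rep = (-0.2907,9.9273)
p' = p + 1/4·F = (-0.0727,-9.5182)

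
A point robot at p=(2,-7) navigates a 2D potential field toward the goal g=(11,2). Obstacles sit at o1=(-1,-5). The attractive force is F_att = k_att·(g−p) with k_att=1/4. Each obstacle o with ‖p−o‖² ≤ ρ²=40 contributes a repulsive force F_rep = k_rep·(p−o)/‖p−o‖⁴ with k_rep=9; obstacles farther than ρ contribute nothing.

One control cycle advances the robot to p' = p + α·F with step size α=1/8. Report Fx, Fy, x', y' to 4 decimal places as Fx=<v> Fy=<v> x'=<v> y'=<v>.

Fx=2.4098 Fy=2.1435 x'=2.3012 y'=-6.7321

F_att = 1/4·(g−p) = 1/4·(9,9) = (2.2500,2.2500)
o1: d²=13 ≤ ρ²=40; F_rep = 9·(3,-2)/13² = (0.1598,-0.1065)
F = F_att + ΣF_rep = (2.4098,2.1435)
p' = p + 1/8·F = (2.3012,-6.7321)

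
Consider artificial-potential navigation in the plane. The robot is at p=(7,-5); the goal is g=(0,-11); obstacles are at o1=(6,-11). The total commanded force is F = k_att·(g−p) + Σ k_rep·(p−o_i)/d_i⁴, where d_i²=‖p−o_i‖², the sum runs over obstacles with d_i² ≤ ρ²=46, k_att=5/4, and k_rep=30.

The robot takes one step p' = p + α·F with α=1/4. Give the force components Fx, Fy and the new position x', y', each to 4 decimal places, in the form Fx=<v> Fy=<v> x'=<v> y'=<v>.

Fx=-8.7281 Fy=-7.3685 x'=4.8180 y'=-6.8421

F_att = 5/4·(g−p) = 5/4·(-7,-6) = (-8.7500,-7.5000)
o1: d²=37 ≤ ρ²=46; F_rep = 30·(1,6)/37² = (0.0219,0.1315)
F = F_att + ΣF_rep = (-8.7281,-7.3685)
p' = p + 1/4·F = (4.8180,-6.8421)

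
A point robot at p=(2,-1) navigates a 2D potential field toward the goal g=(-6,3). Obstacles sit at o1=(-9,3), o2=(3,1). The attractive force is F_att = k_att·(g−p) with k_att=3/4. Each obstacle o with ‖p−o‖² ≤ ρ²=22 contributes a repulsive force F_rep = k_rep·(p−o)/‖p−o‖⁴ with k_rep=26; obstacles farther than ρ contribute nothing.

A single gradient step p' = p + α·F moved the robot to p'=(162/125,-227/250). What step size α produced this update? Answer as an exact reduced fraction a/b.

α = 1/10

F_att = 3/4·(g−p) = 3/4·(-8,4) = (-6.0000,3.0000)
o1: d²=137 > ρ²=22 → inactive
o2: d²=5 ≤ ρ²=22; F_rep = 26·(-1,-2)/5² = (-1.0400,-2.0800)
F = F_att + ΣF_rep = (-7.0400,0.9200)
Δp = p'−p = (-0.7040,0.0920); α = Δx/Fx = (-88/125) / (-176/25) = 1/10
check: Δy/Fy = (23/250) / (23/25) = 1/10 ✓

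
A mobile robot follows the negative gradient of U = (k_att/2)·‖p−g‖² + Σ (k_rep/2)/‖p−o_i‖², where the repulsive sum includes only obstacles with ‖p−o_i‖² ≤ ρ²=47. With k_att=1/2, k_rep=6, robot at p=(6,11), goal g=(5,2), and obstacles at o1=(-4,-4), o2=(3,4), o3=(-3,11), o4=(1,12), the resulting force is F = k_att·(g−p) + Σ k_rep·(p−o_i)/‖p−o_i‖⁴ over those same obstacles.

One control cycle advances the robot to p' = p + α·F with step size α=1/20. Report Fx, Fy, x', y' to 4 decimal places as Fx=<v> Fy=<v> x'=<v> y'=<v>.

F_att = 1/2·(g−p) = 1/2·(-1,-9) = (-0.5000,-4.5000)
o1: d²=325 > ρ²=47 → inactive
o2: d²=58 > ρ²=47 → inactive
o3: d²=81 > ρ²=47 → inactive
o4: d²=26 ≤ ρ²=47; F_rep = 6·(5,-1)/26² = (0.0444,-0.0089)
F = F_att + ΣF_rep = (-0.4556,-4.5089)
p' = p + 1/20·F = (5.9772,10.7746)

Fx=-0.4556 Fy=-4.5089 x'=5.9772 y'=10.7746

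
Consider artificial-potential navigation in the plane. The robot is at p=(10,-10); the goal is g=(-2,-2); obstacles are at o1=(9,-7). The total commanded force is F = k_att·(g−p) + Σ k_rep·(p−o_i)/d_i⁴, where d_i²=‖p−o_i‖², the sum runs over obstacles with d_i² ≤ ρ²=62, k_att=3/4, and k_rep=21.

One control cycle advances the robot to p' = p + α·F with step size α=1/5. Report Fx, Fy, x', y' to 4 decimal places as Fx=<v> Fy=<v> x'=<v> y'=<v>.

Fx=-8.7900 Fy=5.3700 x'=8.2420 y'=-8.9260

F_att = 3/4·(g−p) = 3/4·(-12,8) = (-9.0000,6.0000)
o1: d²=10 ≤ ρ²=62; F_rep = 21·(1,-3)/10² = (0.2100,-0.6300)
F = F_att + ΣF_rep = (-8.7900,5.3700)
p' = p + 1/5·F = (8.2420,-8.9260)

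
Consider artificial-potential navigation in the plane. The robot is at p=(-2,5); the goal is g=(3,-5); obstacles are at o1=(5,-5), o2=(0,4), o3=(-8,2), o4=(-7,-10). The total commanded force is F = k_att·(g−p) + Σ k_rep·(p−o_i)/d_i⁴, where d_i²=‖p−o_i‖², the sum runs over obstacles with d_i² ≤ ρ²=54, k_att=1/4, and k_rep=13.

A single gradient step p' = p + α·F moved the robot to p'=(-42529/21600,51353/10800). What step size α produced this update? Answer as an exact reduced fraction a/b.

α = 1/8

F_att = 1/4·(g−p) = 1/4·(5,-10) = (1.2500,-2.5000)
o1: d²=149 > ρ²=54 → inactive
o2: d²=5 ≤ ρ²=54; F_rep = 13·(-2,1)/5² = (-1.0400,0.5200)
o3: d²=45 ≤ ρ²=54; F_rep = 13·(6,3)/45² = (0.0385,0.0193)
o4: d²=250 > ρ²=54 → inactive
F = F_att + ΣF_rep = (0.2485,-1.9607)
Δp = p'−p = (0.0311,-0.2451); α = Δx/Fx = (671/21600) / (671/2700) = 1/8
check: Δy/Fy = (-2647/10800) / (-2647/1350) = 1/8 ✓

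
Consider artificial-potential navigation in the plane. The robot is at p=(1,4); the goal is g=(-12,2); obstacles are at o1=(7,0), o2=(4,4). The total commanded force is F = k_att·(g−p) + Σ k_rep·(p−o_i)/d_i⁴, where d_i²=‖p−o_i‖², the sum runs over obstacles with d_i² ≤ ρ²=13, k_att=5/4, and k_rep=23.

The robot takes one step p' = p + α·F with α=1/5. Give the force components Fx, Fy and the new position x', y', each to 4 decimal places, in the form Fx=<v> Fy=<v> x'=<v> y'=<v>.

F_att = 5/4·(g−p) = 5/4·(-13,-2) = (-16.2500,-2.5000)
o1: d²=52 > ρ²=13 → inactive
o2: d²=9 ≤ ρ²=13; F_rep = 23·(-3,0)/9² = (-0.8519,0.0000)
F = F_att + ΣF_rep = (-17.1019,-2.5000)
p' = p + 1/5·F = (-2.4204,3.5000)

Fx=-17.1019 Fy=-2.5000 x'=-2.4204 y'=3.5000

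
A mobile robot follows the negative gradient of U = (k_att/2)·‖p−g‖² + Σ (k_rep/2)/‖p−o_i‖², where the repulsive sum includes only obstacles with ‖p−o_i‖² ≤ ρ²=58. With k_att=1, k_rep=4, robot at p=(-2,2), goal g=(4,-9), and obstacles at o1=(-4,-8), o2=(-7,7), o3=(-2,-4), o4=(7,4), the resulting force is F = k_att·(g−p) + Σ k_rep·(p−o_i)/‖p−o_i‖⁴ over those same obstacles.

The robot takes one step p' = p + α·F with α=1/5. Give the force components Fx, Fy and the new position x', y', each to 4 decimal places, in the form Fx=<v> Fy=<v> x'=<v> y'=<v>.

Fx=6.0080 Fy=-10.9895 x'=-0.7984 y'=-0.1979

F_att = 1·(g−p) = 1·(6,-11) = (6.0000,-11.0000)
o1: d²=104 > ρ²=58 → inactive
o2: d²=50 ≤ ρ²=58; F_rep = 4·(5,-5)/50² = (0.0080,-0.0080)
o3: d²=36 ≤ ρ²=58; F_rep = 4·(0,6)/36² = (0.0000,0.0185)
o4: d²=85 > ρ²=58 → inactive
F = F_att + ΣF_rep = (6.0080,-10.9895)
p' = p + 1/5·F = (-0.7984,-0.1979)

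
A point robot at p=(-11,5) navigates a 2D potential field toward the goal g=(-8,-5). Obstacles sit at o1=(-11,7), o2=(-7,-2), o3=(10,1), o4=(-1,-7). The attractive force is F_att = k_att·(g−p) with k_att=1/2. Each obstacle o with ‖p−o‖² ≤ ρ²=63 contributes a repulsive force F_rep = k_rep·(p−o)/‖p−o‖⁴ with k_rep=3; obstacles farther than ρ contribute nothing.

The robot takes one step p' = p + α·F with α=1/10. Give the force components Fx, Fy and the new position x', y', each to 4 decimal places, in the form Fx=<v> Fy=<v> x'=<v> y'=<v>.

F_att = 1/2·(g−p) = 1/2·(3,-10) = (1.5000,-5.0000)
o1: d²=4 ≤ ρ²=63; F_rep = 3·(0,-2)/4² = (0.0000,-0.3750)
o2: d²=65 > ρ²=63 → inactive
o3: d²=457 > ρ²=63 → inactive
o4: d²=244 > ρ²=63 → inactive
F = F_att + ΣF_rep = (1.5000,-5.3750)
p' = p + 1/10·F = (-10.8500,4.4625)

Fx=1.5000 Fy=-5.3750 x'=-10.8500 y'=4.4625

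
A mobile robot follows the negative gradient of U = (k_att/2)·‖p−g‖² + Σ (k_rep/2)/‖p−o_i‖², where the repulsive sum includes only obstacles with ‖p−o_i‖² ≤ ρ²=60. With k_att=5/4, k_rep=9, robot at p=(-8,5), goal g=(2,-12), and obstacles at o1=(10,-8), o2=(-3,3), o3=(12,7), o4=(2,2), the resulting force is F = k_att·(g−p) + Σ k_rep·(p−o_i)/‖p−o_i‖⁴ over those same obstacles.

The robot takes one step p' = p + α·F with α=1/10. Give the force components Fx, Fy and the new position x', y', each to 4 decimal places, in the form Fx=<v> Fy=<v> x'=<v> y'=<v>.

F_att = 5/4·(g−p) = 5/4·(10,-17) = (12.5000,-21.2500)
o1: d²=493 > ρ²=60 → inactive
o2: d²=29 ≤ ρ²=60; F_rep = 9·(-5,2)/29² = (-0.0535,0.0214)
o3: d²=404 > ρ²=60 → inactive
o4: d²=109 > ρ²=60 → inactive
F = F_att + ΣF_rep = (12.4465,-21.2286)
p' = p + 1/10·F = (-6.7554,2.8771)

Fx=12.4465 Fy=-21.2286 x'=-6.7554 y'=2.8771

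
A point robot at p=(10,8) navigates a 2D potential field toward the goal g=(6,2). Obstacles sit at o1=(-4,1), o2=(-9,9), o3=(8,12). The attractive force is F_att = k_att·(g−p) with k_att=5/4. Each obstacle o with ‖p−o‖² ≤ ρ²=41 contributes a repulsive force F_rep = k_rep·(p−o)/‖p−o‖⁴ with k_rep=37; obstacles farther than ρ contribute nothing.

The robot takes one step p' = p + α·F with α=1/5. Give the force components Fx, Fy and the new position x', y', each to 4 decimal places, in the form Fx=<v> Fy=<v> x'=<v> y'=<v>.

F_att = 5/4·(g−p) = 5/4·(-4,-6) = (-5.0000,-7.5000)
o1: d²=245 > ρ²=41 → inactive
o2: d²=362 > ρ²=41 → inactive
o3: d²=20 ≤ ρ²=41; F_rep = 37·(2,-4)/20² = (0.1850,-0.3700)
F = F_att + ΣF_rep = (-4.8150,-7.8700)
p' = p + 1/5·F = (9.0370,6.4260)

Fx=-4.8150 Fy=-7.8700 x'=9.0370 y'=6.4260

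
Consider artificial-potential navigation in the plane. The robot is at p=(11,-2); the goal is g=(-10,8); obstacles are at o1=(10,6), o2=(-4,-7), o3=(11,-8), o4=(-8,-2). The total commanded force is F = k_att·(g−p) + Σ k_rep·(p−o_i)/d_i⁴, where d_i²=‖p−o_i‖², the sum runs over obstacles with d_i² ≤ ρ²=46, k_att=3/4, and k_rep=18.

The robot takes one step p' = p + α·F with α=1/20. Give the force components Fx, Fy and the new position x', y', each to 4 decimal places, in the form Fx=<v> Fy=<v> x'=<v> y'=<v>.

F_att = 3/4·(g−p) = 3/4·(-21,10) = (-15.7500,7.5000)
o1: d²=65 > ρ²=46 → inactive
o2: d²=250 > ρ²=46 → inactive
o3: d²=36 ≤ ρ²=46; F_rep = 18·(0,6)/36² = (0.0000,0.0833)
o4: d²=361 > ρ²=46 → inactive
F = F_att + ΣF_rep = (-15.7500,7.5833)
p' = p + 1/20·F = (10.2125,-1.6208)

Fx=-15.7500 Fy=7.5833 x'=10.2125 y'=-1.6208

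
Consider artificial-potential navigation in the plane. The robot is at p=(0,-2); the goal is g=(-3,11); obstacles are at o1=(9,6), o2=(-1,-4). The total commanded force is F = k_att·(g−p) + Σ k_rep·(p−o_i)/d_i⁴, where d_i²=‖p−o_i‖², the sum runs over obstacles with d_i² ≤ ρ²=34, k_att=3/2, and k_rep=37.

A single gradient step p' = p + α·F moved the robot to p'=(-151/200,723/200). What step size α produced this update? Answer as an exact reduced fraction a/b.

α = 1/4

F_att = 3/2·(g−p) = 3/2·(-3,13) = (-4.5000,19.5000)
o1: d²=145 > ρ²=34 → inactive
o2: d²=5 ≤ ρ²=34; F_rep = 37·(1,2)/5² = (1.4800,2.9600)
F = F_att + ΣF_rep = (-3.0200,22.4600)
Δp = p'−p = (-0.7550,5.6150); α = Δx/Fx = (-151/200) / (-151/50) = 1/4
check: Δy/Fy = (1123/200) / (1123/50) = 1/4 ✓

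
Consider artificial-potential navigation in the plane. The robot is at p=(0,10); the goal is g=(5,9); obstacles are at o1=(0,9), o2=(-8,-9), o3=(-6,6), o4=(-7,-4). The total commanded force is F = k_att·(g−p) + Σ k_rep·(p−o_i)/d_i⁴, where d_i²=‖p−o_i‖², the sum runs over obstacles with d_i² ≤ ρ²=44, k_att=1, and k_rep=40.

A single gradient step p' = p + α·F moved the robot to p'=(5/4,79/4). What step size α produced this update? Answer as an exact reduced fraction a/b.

F_att = 1·(g−p) = 1·(5,-1) = (5.0000,-1.0000)
o1: d²=1 ≤ ρ²=44; F_rep = 40·(0,1)/1² = (0.0000,40.0000)
o2: d²=425 > ρ²=44 → inactive
o3: d²=52 > ρ²=44 → inactive
o4: d²=245 > ρ²=44 → inactive
F = F_att + ΣF_rep = (5.0000,39.0000)
Δp = p'−p = (1.2500,9.7500); α = Δx/Fx = (5/4) / (5) = 1/4
check: Δy/Fy = (39/4) / (39) = 1/4 ✓

α = 1/4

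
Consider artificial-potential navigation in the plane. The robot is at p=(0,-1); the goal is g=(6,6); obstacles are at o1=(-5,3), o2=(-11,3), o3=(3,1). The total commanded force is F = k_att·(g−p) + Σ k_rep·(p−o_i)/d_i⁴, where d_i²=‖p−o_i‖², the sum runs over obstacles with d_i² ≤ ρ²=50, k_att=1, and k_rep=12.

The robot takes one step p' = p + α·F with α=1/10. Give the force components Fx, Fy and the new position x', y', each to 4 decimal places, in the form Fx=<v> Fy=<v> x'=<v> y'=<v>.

F_att = 1·(g−p) = 1·(6,7) = (6.0000,7.0000)
o1: d²=41 ≤ ρ²=50; F_rep = 12·(5,-4)/41² = (0.0357,-0.0286)
o2: d²=137 > ρ²=50 → inactive
o3: d²=13 ≤ ρ²=50; F_rep = 12·(-3,-2)/13² = (-0.2130,-0.1420)
F = F_att + ΣF_rep = (5.8227,6.8294)
p' = p + 1/10·F = (0.5823,-0.3171)

Fx=5.8227 Fy=6.8294 x'=0.5823 y'=-0.3171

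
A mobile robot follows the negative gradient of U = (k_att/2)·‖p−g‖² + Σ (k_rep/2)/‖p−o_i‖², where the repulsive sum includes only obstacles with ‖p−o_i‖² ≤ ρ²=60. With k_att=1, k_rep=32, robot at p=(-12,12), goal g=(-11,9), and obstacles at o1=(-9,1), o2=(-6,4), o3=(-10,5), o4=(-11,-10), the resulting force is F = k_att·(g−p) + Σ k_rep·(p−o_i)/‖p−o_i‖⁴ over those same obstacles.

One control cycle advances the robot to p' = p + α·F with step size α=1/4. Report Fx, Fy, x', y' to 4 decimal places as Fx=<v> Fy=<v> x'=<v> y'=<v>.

F_att = 1·(g−p) = 1·(1,-3) = (1.0000,-3.0000)
o1: d²=130 > ρ²=60 → inactive
o2: d²=100 > ρ²=60 → inactive
o3: d²=53 ≤ ρ²=60; F_rep = 32·(-2,7)/53² = (-0.0228,0.0797)
o4: d²=485 > ρ²=60 → inactive
F = F_att + ΣF_rep = (0.9772,-2.9203)
p' = p + 1/4·F = (-11.7557,11.2699)

Fx=0.9772 Fy=-2.9203 x'=-11.7557 y'=11.2699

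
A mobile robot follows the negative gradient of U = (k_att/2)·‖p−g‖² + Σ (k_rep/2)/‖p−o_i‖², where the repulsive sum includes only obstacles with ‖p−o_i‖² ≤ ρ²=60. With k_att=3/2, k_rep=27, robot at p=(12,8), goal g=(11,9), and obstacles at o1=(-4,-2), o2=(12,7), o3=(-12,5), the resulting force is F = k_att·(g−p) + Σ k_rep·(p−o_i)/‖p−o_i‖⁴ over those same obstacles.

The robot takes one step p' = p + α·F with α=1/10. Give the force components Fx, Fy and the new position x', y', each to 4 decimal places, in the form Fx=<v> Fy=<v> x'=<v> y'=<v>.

F_att = 3/2·(g−p) = 3/2·(-1,1) = (-1.5000,1.5000)
o1: d²=356 > ρ²=60 → inactive
o2: d²=1 ≤ ρ²=60; F_rep = 27·(0,1)/1² = (0.0000,27.0000)
o3: d²=585 > ρ²=60 → inactive
F = F_att + ΣF_rep = (-1.5000,28.5000)
p' = p + 1/10·F = (11.8500,10.8500)

Fx=-1.5000 Fy=28.5000 x'=11.8500 y'=10.8500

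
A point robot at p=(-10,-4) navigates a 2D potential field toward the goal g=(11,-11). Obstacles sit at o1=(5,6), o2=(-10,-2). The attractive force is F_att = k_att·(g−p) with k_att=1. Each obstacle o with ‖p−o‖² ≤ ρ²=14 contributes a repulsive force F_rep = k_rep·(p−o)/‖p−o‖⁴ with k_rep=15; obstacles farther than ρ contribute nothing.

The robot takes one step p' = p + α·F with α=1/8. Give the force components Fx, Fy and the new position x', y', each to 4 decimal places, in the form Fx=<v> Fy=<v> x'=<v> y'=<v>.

F_att = 1·(g−p) = 1·(21,-7) = (21.0000,-7.0000)
o1: d²=325 > ρ²=14 → inactive
o2: d²=4 ≤ ρ²=14; F_rep = 15·(0,-2)/4² = (0.0000,-1.8750)
F = F_att + ΣF_rep = (21.0000,-8.8750)
p' = p + 1/8·F = (-7.3750,-5.1094)

Fx=21.0000 Fy=-8.8750 x'=-7.3750 y'=-5.1094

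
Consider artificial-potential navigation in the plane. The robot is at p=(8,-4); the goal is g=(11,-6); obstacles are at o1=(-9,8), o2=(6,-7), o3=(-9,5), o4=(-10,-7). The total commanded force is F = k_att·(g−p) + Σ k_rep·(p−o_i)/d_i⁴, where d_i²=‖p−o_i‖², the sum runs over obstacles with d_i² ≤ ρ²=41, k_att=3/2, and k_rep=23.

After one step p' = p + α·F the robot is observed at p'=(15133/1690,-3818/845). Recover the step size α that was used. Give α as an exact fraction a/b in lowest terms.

α = 1/5

F_att = 3/2·(g−p) = 3/2·(3,-2) = (4.5000,-3.0000)
o1: d²=433 > ρ²=41 → inactive
o2: d²=13 ≤ ρ²=41; F_rep = 23·(2,3)/13² = (0.2722,0.4083)
o3: d²=370 > ρ²=41 → inactive
o4: d²=333 > ρ²=41 → inactive
F = F_att + ΣF_rep = (4.7722,-2.5917)
Δp = p'−p = (0.9544,-0.5183); α = Δx/Fx = (1613/1690) / (1613/338) = 1/5
check: Δy/Fy = (-438/845) / (-438/169) = 1/5 ✓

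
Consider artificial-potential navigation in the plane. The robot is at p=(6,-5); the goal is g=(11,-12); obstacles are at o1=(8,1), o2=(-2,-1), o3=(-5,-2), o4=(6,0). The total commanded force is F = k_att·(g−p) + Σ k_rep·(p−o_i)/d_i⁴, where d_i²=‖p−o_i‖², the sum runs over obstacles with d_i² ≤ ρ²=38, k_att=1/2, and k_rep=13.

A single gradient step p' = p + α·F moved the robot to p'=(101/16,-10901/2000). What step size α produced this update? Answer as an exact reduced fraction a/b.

α = 1/8

F_att = 1/2·(g−p) = 1/2·(5,-7) = (2.5000,-3.5000)
o1: d²=40 > ρ²=38 → inactive
o2: d²=80 > ρ²=38 → inactive
o3: d²=130 > ρ²=38 → inactive
o4: d²=25 ≤ ρ²=38; F_rep = 13·(0,-5)/25² = (0.0000,-0.1040)
F = F_att + ΣF_rep = (2.5000,-3.6040)
Δp = p'−p = (0.3125,-0.4505); α = Δx/Fx = (5/16) / (5/2) = 1/8
check: Δy/Fy = (-901/2000) / (-901/250) = 1/8 ✓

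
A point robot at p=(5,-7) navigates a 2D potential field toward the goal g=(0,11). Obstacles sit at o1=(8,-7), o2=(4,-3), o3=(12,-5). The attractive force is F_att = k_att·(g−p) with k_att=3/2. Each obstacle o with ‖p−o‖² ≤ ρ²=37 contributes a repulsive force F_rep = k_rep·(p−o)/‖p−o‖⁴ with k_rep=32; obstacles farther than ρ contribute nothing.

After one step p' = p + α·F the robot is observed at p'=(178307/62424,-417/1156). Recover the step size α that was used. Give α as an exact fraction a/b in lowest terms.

α = 1/4

F_att = 3/2·(g−p) = 3/2·(-5,18) = (-7.5000,27.0000)
o1: d²=9 ≤ ρ²=37; F_rep = 32·(-3,0)/9² = (-1.1852,0.0000)
o2: d²=17 ≤ ρ²=37; F_rep = 32·(1,-4)/17² = (0.1107,-0.4429)
o3: d²=53 > ρ²=37 → inactive
F = F_att + ΣF_rep = (-8.5745,26.5571)
Δp = p'−p = (-2.1436,6.6393); α = Δx/Fx = (-133813/62424) / (-133813/15606) = 1/4
check: Δy/Fy = (7675/1156) / (7675/289) = 1/4 ✓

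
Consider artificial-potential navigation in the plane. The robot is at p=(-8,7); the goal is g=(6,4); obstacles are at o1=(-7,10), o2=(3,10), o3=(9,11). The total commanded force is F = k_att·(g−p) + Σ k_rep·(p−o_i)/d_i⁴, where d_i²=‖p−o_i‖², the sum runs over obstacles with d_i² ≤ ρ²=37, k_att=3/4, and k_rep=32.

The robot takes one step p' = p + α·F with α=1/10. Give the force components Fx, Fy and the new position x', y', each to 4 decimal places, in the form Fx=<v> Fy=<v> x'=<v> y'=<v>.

Fx=10.1800 Fy=-3.2100 x'=-6.9820 y'=6.6790

F_att = 3/4·(g−p) = 3/4·(14,-3) = (10.5000,-2.2500)
o1: d²=10 ≤ ρ²=37; F_rep = 32·(-1,-3)/10² = (-0.3200,-0.9600)
o2: d²=130 > ρ²=37 → inactive
o3: d²=305 > ρ²=37 → inactive
F = F_att + ΣF_rep = (10.1800,-3.2100)
p' = p + 1/10·F = (-6.9820,6.6790)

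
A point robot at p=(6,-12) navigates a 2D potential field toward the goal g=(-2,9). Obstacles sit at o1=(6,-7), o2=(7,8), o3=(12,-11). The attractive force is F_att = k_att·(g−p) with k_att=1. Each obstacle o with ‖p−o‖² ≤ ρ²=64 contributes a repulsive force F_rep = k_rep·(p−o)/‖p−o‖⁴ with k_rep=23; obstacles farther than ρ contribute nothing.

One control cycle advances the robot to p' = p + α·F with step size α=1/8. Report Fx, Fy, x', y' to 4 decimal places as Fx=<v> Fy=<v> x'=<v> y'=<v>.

Fx=-8.1008 Fy=20.7992 x'=4.9874 y'=-9.4001

F_att = 1·(g−p) = 1·(-8,21) = (-8.0000,21.0000)
o1: d²=25 ≤ ρ²=64; F_rep = 23·(0,-5)/25² = (0.0000,-0.1840)
o2: d²=401 > ρ²=64 → inactive
o3: d²=37 ≤ ρ²=64; F_rep = 23·(-6,-1)/37² = (-0.1008,-0.0168)
F = F_att + ΣF_rep = (-8.1008,20.7992)
p' = p + 1/8·F = (4.9874,-9.4001)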